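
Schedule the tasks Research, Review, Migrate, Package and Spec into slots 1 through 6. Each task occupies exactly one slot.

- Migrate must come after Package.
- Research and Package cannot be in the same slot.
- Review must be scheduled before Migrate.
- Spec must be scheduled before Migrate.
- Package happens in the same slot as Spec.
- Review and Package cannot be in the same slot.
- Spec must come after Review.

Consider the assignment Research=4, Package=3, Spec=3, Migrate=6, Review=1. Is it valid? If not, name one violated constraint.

Yes, all constraints hold

Research and Package cannot be in the same slot — holds.
Spec must be scheduled before Migrate — holds.
Package happens in the same slot as Spec — holds.
Spec must come after Review — holds.
Review and Package cannot be in the same slot — holds.
Migrate must come after Package — holds.
Review must be scheduled before Migrate — holds.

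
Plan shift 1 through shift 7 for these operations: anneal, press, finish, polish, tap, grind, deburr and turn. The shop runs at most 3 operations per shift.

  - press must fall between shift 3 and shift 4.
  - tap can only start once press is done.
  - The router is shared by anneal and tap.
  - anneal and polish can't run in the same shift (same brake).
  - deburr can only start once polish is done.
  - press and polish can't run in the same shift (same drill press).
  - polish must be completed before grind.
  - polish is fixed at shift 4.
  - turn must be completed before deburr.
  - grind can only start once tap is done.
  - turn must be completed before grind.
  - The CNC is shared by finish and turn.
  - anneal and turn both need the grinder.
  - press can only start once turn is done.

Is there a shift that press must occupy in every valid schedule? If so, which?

press's window is shift 3–shift 4.
polish is fixed at shift 4, and press can't share a shift with polish.
So press must be shift 3.

shift 3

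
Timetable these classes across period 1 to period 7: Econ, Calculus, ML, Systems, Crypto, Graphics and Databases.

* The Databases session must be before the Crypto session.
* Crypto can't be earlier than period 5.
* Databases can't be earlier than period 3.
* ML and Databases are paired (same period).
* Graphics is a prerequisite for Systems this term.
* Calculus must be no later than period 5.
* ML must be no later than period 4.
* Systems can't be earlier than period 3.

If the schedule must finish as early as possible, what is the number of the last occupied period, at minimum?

5

The precedence chain requires at least 2 distinct periods.
Crypto can't be placed before period 5, so the schedule must run through at least period 5.
5 works (last occupied period: period 5): for example Calculus -> period 1; Graphics -> period 1; ML -> period 3; Databases -> period 3; Crypto -> period 5; Econ -> period 1; Systems -> period 3.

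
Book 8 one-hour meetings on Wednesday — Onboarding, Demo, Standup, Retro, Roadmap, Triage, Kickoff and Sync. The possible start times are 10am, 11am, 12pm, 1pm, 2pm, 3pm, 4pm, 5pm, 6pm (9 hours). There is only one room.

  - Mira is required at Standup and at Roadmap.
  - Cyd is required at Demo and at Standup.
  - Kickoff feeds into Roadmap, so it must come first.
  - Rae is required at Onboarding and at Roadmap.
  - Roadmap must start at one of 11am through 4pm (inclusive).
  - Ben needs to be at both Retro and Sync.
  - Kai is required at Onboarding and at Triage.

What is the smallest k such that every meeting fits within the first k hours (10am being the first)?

The precedence chain requires at least 2 distinct hours.
With at most 1 per hour and 8 meetings, at least 8 hours are needed.
8 works (last occupied hour: 5pm): for example Kickoff=10am; Demo=1pm; Onboarding=12pm; Retro=3pm; Standup=2pm; Sync=5pm; Triage=4pm; Roadmap=11am.

8 hours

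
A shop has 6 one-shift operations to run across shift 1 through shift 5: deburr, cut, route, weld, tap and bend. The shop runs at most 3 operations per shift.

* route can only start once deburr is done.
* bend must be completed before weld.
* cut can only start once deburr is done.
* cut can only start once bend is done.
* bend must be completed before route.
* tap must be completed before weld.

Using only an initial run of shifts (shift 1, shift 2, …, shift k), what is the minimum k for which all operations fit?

2

The precedence chain requires at least 2 distinct shifts.
With at most 3 per shift and 6 operations, at least 2 shifts are needed.
2 works (last occupied shift: shift 2): for example deburr=shift 1; cut=shift 2; tap=shift 1; bend=shift 1; route=shift 2; weld=shift 2.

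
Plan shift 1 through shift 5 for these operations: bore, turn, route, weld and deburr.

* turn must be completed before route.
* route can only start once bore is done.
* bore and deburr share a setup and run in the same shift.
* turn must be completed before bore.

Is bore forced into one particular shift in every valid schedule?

No

bore can be shift 2 (e.g. turn -> shift 1, weld -> shift 1, route -> shift 3, bore -> shift 2, deburr -> shift 2) or shift 3 (e.g. route -> shift 4, bore -> shift 3, weld -> shift 1, turn -> shift 1, deburr -> shift 3).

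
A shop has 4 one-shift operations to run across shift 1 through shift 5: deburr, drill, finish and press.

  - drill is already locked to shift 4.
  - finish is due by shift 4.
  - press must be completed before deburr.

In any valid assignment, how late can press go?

shift 4

Downstream work caps press at shift 4.
press at shift 4 is achievable: drill in shift 4; deburr in shift 5; press in shift 4; finish in shift 1.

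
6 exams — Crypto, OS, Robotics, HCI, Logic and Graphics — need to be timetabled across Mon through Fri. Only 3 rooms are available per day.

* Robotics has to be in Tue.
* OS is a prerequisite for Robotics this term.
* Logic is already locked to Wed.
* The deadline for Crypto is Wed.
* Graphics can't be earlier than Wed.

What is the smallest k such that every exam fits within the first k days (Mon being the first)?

The precedence chain requires at least 2 distinct days.
With at most 3 per day and 6 exams, at least 2 days are needed.
Logic can't be placed before Wed — that is day 3 counting from Mon — so the schedule must run through at least 3 days.
3 works (last occupied day: Wed): for example Robotics in Tue; Logic in Wed; HCI in Mon; Crypto in Mon; OS in Mon; Graphics in Wed.

3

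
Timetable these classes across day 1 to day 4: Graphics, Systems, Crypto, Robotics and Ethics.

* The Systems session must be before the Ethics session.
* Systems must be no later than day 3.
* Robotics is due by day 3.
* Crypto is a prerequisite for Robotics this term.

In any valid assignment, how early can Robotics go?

day 2

Precedence pushes Robotics to at least day 2; Robotics's own window allows nothing later than day 3.
Robotics at day 2 is achievable: Graphics -> day 1; Ethics -> day 2; Robotics -> day 2; Systems -> day 1; Crypto -> day 1.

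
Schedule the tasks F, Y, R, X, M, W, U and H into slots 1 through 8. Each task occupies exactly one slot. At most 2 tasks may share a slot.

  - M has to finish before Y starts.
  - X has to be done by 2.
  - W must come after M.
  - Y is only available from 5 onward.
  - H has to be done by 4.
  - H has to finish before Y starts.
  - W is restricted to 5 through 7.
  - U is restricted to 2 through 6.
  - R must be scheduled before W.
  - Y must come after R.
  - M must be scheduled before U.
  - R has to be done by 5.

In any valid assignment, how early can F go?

1

F at 1 is achievable: M=3, X=1, F=1, W=5, U=4, Y=5, R=2, H=2.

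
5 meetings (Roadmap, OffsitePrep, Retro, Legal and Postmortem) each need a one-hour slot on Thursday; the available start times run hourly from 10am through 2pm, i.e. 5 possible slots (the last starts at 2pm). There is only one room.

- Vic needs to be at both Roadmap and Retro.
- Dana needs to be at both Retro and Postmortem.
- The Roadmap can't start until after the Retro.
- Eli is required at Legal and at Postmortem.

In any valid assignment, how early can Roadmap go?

Precedence pushes Roadmap to at least 11am.
Roadmap at 11am is achievable: Postmortem in 2pm, Roadmap in 11am, Retro in 10am, OffsitePrep in 12pm, Legal in 1pm.

11am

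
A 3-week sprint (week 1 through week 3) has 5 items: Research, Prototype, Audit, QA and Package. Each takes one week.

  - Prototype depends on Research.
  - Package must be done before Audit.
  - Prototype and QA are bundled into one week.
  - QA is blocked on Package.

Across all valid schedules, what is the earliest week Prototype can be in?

week 2

Precedence pushes Prototype to at least week 2.
Prototype at week 2 is achievable: QA -> week 2; Prototype -> week 2; Audit -> week 2; Research -> week 1; Package -> week 1.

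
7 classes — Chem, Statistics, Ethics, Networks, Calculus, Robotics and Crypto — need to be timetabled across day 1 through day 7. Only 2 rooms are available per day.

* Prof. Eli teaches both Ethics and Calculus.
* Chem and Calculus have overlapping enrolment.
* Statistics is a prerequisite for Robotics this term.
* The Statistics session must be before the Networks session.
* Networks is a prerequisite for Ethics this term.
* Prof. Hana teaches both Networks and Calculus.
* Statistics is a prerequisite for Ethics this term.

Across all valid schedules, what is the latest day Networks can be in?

Precedence pushes Networks to at least day 2; downstream work caps Networks at day 6.
Networks at day 6 is achievable: Statistics in day 1, Networks in day 6, Chem in day 1, Crypto in day 3, Calculus in day 2, Ethics in day 7, Robotics in day 2.

day 6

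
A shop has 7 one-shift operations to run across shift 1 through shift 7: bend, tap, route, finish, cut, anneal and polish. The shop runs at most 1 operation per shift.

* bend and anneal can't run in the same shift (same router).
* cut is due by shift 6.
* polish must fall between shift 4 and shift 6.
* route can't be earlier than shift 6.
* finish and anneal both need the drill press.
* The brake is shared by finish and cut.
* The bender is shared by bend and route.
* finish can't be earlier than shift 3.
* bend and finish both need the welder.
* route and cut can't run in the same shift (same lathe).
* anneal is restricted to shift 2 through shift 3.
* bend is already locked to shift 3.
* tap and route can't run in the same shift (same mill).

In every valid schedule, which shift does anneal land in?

anneal's window is shift 2–shift 3.
bend is fixed at shift 3, and anneal can't share a shift with bend.
So anneal must be shift 2.

shift 2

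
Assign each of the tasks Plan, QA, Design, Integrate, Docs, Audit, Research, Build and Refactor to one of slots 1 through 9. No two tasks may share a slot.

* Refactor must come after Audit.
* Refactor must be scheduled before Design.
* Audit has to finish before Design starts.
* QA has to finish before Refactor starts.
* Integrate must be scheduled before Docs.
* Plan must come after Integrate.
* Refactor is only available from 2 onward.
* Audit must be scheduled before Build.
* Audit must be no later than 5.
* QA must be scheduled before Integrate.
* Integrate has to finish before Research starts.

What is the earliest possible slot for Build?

Precedence pushes Build to at least 2.
Build at 2 is achievable: Refactor=4; Plan=7; Integrate=5; Audit=1; Design=6; Docs=8; Build=2; QA=3; Research=9.

2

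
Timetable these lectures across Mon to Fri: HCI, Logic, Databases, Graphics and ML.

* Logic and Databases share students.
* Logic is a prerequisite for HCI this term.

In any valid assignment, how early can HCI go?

Tue

Precedence pushes HCI to at least Tue.
HCI at Tue is achievable: Logic -> Mon; Graphics -> Mon; Databases -> Tue; HCI -> Tue; ML -> Mon.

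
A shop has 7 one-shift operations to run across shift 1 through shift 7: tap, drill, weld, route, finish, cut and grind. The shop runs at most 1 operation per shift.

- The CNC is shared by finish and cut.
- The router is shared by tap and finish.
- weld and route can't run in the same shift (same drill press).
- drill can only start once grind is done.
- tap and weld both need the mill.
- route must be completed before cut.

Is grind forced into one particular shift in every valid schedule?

No

grind can be shift 1 (e.g. weld -> shift 6, route -> shift 3, drill -> shift 2, cut -> shift 4, tap -> shift 5, finish -> shift 7, grind -> shift 1) or shift 2 (e.g. grind -> shift 2; tap -> shift 5; drill -> shift 3; weld -> shift 6; cut -> shift 4; route -> shift 1; finish -> shift 7).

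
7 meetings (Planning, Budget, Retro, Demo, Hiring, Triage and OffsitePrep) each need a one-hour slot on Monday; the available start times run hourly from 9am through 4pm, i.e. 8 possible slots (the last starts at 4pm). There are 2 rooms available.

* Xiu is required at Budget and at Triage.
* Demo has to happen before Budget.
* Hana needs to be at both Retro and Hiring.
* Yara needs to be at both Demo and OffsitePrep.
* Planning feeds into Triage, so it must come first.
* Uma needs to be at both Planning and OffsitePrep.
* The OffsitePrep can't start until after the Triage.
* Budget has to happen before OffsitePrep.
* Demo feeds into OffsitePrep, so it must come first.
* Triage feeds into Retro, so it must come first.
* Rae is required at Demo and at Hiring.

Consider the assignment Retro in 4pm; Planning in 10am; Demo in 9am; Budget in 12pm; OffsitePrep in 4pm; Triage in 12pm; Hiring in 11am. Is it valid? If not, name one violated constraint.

No — it violates: Xiu is required at Budget and at Triage

Rae is required at Demo and at Hiring — holds.
Hana needs to be at both Retro and Hiring — holds.
The OffsitePrep can't start until after the Triage — holds.
Planning feeds into Triage, so it must come first — holds.
Xiu is required at Budget and at Triage — violated.
Demo has to happen before Budget — holds.
Uma needs to be at both Planning and OffsitePrep — holds.
Budget has to happen before OffsitePrep — holds.
Yara needs to be at both Demo and OffsitePrep — holds.
Demo feeds into OffsitePrep, so it must come first — holds.
There are 2 rooms available — holds.
Triage feeds into Retro, so it must come first — holds.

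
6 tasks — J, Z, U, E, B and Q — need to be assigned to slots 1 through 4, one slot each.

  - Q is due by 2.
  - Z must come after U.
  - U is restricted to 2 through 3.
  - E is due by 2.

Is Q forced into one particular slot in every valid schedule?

No

Q can be 1 (e.g. E -> 1, B -> 1, Z -> 3, Q -> 1, U -> 2, J -> 1) or 2 (e.g. B in 1; Z in 3; J in 1; E in 1; U in 2; Q in 2).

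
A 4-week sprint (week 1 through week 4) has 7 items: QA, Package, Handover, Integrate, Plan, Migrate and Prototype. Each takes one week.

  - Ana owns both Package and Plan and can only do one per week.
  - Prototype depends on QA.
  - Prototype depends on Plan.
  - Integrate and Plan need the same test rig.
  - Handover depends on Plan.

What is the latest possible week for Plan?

week 3

Downstream work caps Plan at week 3.
Plan at week 3 is achievable: Plan -> week 3; Package -> week 1; QA -> week 1; Prototype -> week 4; Handover -> week 4; Integrate -> week 1; Migrate -> week 1.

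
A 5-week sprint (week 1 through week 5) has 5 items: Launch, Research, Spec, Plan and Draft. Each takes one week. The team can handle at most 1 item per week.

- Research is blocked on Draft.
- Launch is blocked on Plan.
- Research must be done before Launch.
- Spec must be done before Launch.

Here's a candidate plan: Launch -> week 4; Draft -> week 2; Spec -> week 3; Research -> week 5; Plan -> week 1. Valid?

The team can handle at most 1 item per week — holds.
Research must be done before Launch — violated.
Launch is blocked on Plan — holds.
Research is blocked on Draft — holds.
Spec must be done before Launch — holds.

No — it violates: Research must be done before Launch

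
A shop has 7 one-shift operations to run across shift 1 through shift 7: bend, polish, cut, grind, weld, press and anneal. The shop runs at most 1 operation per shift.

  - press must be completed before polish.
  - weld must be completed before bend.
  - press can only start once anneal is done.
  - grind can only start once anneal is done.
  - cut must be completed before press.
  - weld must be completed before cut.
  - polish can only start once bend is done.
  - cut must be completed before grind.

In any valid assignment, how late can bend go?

shift 6

Precedence pushes bend to at least shift 2; downstream work caps bend at shift 6.
bend at shift 6 is achievable: weld in shift 1; cut in shift 2; polish in shift 7; press in shift 4; bend in shift 6; anneal in shift 3; grind in shift 5.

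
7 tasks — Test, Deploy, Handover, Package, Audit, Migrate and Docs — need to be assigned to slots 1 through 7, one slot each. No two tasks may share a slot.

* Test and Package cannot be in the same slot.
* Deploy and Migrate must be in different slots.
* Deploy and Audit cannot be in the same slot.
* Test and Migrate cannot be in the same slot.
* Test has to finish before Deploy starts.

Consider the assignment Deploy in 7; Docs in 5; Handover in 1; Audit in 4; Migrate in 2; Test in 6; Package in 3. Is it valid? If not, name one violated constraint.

Test and Package cannot be in the same slot — holds.
No two tasks may share a slot — holds.
Deploy and Audit cannot be in the same slot — holds.
Deploy and Migrate must be in different slots — holds.
Test has to finish before Deploy starts — holds.
Test and Migrate cannot be in the same slot — holds.

Valid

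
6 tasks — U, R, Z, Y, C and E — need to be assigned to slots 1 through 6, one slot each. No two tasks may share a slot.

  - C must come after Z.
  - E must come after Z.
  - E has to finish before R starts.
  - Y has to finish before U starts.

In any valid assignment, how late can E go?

5

Precedence pushes E to at least 2; downstream work caps E at 5.
E at 5 is achievable: Z in 1, C in 4, E in 5, Y in 2, R in 6, U in 3.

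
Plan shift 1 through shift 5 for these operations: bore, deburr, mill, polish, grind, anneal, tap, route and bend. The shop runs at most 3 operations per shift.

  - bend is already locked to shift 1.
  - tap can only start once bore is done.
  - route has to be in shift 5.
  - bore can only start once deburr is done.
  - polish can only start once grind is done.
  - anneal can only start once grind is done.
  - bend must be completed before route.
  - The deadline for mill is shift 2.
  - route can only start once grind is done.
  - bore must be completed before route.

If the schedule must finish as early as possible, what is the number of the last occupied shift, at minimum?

The precedence chain requires at least 3 distinct shifts.
With at most 3 per shift and 9 operations, at least 3 shifts are needed.
route can't be placed before shift 5, so the schedule must run through at least shift 5.
5 works (last occupied shift: shift 5): for example route=shift 5, deburr=shift 1, bore=shift 2, bend=shift 1, polish=shift 3, mill=shift 1, anneal=shift 3, tap=shift 3, grind=shift 2.

5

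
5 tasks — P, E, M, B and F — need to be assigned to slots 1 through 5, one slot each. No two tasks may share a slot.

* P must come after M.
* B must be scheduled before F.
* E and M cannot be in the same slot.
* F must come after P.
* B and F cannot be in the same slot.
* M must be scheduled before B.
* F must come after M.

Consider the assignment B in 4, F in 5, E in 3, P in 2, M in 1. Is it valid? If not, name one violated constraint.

B must be scheduled before F — holds.
No two tasks may share a slot — holds.
F must come after M — holds.
M must be scheduled before B — holds.
F must come after P — holds.
E and M cannot be in the same slot — holds.
P must come after M — holds.
B and F cannot be in the same slot — holds.

Valid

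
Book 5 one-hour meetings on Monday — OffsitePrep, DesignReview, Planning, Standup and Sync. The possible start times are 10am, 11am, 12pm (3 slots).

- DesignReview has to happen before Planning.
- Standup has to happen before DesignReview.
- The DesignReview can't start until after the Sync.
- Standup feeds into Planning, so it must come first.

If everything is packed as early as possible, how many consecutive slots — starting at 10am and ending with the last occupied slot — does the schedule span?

The precedence chain requires at least 3 distinct slots.
3 works (last occupied slot: 12pm): for example Standup=10am, OffsitePrep=10am, Planning=12pm, Sync=10am, DesignReview=11am.

3 slots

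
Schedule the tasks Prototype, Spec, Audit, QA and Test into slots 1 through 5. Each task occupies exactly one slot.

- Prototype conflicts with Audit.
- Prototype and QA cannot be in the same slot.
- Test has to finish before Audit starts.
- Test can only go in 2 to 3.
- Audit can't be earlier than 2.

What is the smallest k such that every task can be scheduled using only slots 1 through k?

3 slots

The precedence chain requires at least 2 distinct slots.
Propagating the time windows through the other constraints, Audit can't land before 3, so the schedule must run through at least slot 3.
3 works (last occupied slot: 3): for example Test=2; Prototype=1; Audit=3; Spec=1; QA=2.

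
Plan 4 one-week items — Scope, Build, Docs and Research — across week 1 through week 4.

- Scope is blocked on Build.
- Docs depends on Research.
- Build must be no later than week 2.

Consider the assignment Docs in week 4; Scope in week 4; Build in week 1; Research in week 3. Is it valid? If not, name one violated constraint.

Docs depends on Research — holds.
Scope is blocked on Build — holds.
Build must be no later than week 2 — holds.

Yes, all constraints hold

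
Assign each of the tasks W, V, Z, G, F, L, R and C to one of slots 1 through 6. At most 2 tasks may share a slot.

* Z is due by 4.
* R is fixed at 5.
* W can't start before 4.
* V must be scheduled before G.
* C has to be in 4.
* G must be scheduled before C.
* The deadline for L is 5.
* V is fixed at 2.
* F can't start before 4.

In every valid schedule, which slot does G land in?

3

V is fixed at 2 and must come before G, so G is at least 3.
C is fixed at 4 and must come after G, so G is at most 3.
So G must be 3.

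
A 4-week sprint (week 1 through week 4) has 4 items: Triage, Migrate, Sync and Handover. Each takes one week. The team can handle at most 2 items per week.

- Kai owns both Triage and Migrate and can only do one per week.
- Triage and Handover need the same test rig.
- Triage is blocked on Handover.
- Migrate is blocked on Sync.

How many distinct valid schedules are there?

22

Splitting on Triage: it can be week 2 (5), week 3 (8), week 4 (9). Listing each branch's schedules as (Migrate, Sync, Handover) by week number:
Triage=week 2: (3,1,1) (3,2,1) (4,1,1) (4,2,1) (4,3,1) — 5.
Triage=week 3: (2,1,1) (2,1,2) (4,1,1) (4,1,2) (4,2,1) (4,2,2) (4,3,1) (4,3,2) — 8.
Triage=week 4: (2,1,1) (2,1,2) (2,1,3) (3,1,1) (3,1,2) (3,1,3) (3,2,1) (3,2,2) (3,2,3) — 9.
Summing: 5 + 8 + 9 = 22.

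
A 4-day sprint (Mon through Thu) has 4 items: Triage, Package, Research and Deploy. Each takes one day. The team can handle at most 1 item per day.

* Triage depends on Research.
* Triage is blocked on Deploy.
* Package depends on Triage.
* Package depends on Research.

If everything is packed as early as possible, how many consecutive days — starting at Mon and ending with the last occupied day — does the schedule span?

The precedence chain requires at least 3 distinct days.
With at most 1 per day and 4 tasks, at least 4 days are needed.
4 works (last occupied day: Thu): for example Package in Thu, Deploy in Tue, Triage in Wed, Research in Mon.

4 days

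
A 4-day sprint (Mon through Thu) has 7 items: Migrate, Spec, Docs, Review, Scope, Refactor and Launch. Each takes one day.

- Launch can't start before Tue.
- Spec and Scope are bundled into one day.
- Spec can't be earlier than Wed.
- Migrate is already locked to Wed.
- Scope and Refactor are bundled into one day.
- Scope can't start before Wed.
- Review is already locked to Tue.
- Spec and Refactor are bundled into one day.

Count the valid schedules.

24

Splitting on Spec: it can be Wed (12), Thu (12). Listing each branch's schedules as (Migrate, Docs, Review, Scope, Refactor, Launch):
Spec=Wed: (Wed,Mon,Tue,Wed,Wed,Tue) (Wed,Mon,Tue,Wed,Wed,Wed) (Wed,Mon,Tue,Wed,Wed,Thu) (Wed,Tue,Tue,Wed,Wed,Tue) (Wed,Tue,Tue,Wed,Wed,Wed) (Wed,Tue,Tue,Wed,Wed,Thu) (Wed,Wed,Tue,Wed,Wed,Tue) (Wed,Wed,Tue,Wed,Wed,Wed) (Wed,Wed,Tue,Wed,Wed,Thu) (Wed,Thu,Tue,Wed,Wed,Tue) (Wed,Thu,Tue,Wed,Wed,Wed) (Wed,Thu,Tue,Wed,Wed,Thu) — 12.
Spec=Thu: (Wed,Mon,Tue,Thu,Thu,Tue) (Wed,Mon,Tue,Thu,Thu,Wed) (Wed,Mon,Tue,Thu,Thu,Thu) (Wed,Tue,Tue,Thu,Thu,Tue) (Wed,Tue,Tue,Thu,Thu,Wed) (Wed,Tue,Tue,Thu,Thu,Thu) (Wed,Wed,Tue,Thu,Thu,Tue) (Wed,Wed,Tue,Thu,Thu,Wed) (Wed,Wed,Tue,Thu,Thu,Thu) (Wed,Thu,Tue,Thu,Thu,Tue) (Wed,Thu,Tue,Thu,Thu,Wed) (Wed,Thu,Tue,Thu,Thu,Thu) — 12.
Summing: 12 + 12 = 24.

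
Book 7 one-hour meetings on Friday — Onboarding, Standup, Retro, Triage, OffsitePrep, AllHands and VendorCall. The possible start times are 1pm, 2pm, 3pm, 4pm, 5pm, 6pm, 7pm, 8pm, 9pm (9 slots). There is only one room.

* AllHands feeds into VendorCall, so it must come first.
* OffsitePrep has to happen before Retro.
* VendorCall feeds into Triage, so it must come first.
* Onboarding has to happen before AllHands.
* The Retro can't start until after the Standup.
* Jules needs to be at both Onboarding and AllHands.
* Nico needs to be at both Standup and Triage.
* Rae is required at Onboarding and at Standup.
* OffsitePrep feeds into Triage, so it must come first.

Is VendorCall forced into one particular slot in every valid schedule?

VendorCall can be 3pm (e.g. Retro in 6pm, Onboarding in 1pm, VendorCall in 3pm, OffsitePrep in 4pm, Standup in 5pm, AllHands in 2pm, Triage in 7pm) or 4pm (e.g. Standup in 5pm, Retro in 6pm, AllHands in 3pm, OffsitePrep in 1pm, Onboarding in 2pm, Triage in 7pm, VendorCall in 4pm).

No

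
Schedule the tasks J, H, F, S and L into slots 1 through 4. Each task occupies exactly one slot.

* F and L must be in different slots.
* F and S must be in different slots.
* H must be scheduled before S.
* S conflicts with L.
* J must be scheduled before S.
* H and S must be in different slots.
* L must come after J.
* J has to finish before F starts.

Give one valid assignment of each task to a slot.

H=1; J=1; F=3; L=4; S=2

Checking: J(1) before L(4); J(1) before S(2); H(1) before S(2); J(1) before F(3); F(3) != S(2); H(1) != S(2); F(3) != L(4); S(2) != L(4).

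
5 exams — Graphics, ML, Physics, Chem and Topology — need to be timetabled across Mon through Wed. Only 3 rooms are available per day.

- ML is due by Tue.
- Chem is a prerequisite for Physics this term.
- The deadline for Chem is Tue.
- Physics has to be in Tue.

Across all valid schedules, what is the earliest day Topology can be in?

Mon

Topology at Mon is achievable: Physics=Tue, ML=Mon, Chem=Mon, Graphics=Tue, Topology=Mon.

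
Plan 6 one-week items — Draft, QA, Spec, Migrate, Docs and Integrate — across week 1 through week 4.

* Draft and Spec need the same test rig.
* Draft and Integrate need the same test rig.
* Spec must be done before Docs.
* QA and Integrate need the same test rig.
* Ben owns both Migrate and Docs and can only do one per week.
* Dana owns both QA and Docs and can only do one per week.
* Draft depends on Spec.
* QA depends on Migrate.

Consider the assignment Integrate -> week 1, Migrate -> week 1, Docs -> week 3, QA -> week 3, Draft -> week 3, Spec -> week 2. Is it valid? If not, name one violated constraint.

No. Dana owns both QA and Docs and can only do one per week is not satisfied.

Spec must be done before Docs — holds.
Draft and Integrate need the same test rig — holds.
QA and Integrate need the same test rig — holds.
Dana owns both QA and Docs and can only do one per week — violated.
QA depends on Migrate — holds.
Draft depends on Spec — holds.
Ben owns both Migrate and Docs and can only do one per week — holds.
Draft and Spec need the same test rig — holds.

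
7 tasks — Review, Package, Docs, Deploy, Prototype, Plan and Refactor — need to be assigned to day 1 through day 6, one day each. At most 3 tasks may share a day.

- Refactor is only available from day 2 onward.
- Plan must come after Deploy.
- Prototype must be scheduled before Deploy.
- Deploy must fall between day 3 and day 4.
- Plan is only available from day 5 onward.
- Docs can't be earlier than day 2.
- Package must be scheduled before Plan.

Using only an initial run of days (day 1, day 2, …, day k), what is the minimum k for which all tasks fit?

The precedence chain requires at least 3 distinct days.
With at most 3 per day and 7 tasks, at least 3 days are needed.
Plan can't be placed before day 5, so the schedule must run through at least day 5.
5 works (last occupied day: day 5): for example Docs in day 2; Refactor in day 2; Plan in day 5; Deploy in day 3; Review in day 1; Prototype in day 1; Package in day 1.

5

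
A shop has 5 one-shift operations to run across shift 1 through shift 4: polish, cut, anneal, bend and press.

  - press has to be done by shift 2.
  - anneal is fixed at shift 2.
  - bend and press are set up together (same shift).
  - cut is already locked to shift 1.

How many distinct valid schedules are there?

Splitting on polish: it can be shift 1 (2), shift 2 (2), shift 3 (2), shift 4 (2). Listing each branch's schedules as (cut, anneal, bend, press) by shift number:
polish=shift 1: (1,2,1,1) (1,2,2,2) — 2.
polish=shift 2: (1,2,1,1) (1,2,2,2) — 2.
polish=shift 3: (1,2,1,1) (1,2,2,2) — 2.
polish=shift 4: (1,2,1,1) (1,2,2,2) — 2.
Summing: 2 + 2 + 2 + 2 = 8.

8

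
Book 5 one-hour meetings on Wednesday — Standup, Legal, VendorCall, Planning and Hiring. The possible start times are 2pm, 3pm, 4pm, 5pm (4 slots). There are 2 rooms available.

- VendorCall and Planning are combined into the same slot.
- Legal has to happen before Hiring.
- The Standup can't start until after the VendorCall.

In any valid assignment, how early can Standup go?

Precedence pushes Standup to at least 3pm.
Standup at 3pm is achievable: Hiring=4pm; Legal=3pm; Standup=3pm; Planning=2pm; VendorCall=2pm.

3pm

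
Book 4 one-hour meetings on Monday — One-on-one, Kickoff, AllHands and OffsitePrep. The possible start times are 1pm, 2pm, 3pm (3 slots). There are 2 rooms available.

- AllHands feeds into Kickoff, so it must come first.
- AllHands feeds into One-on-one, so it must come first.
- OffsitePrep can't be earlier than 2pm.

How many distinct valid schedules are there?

Splitting on One-on-one: it can be 2pm (3), 3pm (4). Listing each branch's schedules as (Kickoff, AllHands, OffsitePrep):
One-on-one=2pm: (2pm,1pm,3pm) (3pm,1pm,2pm) (3pm,1pm,3pm) — 3.
One-on-one=3pm: (2pm,1pm,2pm) (2pm,1pm,3pm) (3pm,1pm,2pm) (3pm,2pm,2pm) — 4.
Summing: 3 + 4 = 7.

7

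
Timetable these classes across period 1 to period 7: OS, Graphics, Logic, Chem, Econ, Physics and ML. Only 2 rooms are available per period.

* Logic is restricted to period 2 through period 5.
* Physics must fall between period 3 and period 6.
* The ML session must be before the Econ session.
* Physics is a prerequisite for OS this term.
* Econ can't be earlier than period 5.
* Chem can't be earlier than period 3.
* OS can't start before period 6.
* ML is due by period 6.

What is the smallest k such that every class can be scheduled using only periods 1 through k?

The precedence chain requires at least 2 distinct periods.
With at most 2 per period and 7 classes, at least 4 periods are needed.
OS can't be placed before period 6, so the schedule must run through at least period 6.
6 works (last occupied period: period 6): for example Logic=period 2; Physics=period 3; OS=period 6; Econ=period 5; Graphics=period 1; Chem=period 3; ML=period 1.

6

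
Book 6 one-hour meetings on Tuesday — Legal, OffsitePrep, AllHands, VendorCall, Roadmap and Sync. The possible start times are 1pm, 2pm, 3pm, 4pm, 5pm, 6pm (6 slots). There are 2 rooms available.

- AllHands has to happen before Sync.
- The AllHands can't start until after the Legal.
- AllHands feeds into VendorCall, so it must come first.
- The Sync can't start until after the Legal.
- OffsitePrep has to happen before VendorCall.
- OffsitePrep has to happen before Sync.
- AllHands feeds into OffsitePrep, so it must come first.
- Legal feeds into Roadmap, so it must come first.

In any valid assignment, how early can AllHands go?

Precedence pushes AllHands to at least 2pm; downstream work caps AllHands at 4pm.
AllHands at 2pm is achievable: Roadmap=2pm, Legal=1pm, VendorCall=4pm, OffsitePrep=3pm, AllHands=2pm, Sync=4pm.

2pm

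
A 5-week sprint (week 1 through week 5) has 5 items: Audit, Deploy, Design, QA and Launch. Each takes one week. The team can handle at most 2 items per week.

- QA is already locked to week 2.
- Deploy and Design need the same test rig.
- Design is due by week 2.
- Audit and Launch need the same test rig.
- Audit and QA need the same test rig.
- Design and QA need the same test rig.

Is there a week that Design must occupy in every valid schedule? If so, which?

week 1

Design's window is week 1–week 2.
QA is fixed at week 2, and Design can't share a week with QA.
So Design must be week 1.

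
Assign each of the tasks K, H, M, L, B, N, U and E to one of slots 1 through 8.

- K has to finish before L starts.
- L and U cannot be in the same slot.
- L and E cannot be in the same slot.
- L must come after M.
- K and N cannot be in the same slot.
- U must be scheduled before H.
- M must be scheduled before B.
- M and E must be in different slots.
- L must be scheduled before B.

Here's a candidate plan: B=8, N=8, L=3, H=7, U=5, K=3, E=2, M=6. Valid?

Invalid. L must come after M.

K has to finish before L starts — violated.
M and E must be in different slots — holds.
L must be scheduled before B — holds.
L and E cannot be in the same slot — holds.
M must be scheduled before B — holds.
U must be scheduled before H — holds.
L and U cannot be in the same slot — holds.
K and N cannot be in the same slot — holds.
L must come after M — violated.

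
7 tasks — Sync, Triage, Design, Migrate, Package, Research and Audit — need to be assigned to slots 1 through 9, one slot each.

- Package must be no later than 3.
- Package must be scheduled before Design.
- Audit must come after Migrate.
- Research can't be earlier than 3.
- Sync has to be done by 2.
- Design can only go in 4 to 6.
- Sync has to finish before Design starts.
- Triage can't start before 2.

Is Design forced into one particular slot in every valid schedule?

Design can be 4 (e.g. Design=4, Package=1, Triage=2, Migrate=1, Audit=2, Research=3, Sync=1) or 5 (e.g. Audit in 2; Triage in 2; Research in 3; Migrate in 1; Design in 5; Package in 1; Sync in 1).

No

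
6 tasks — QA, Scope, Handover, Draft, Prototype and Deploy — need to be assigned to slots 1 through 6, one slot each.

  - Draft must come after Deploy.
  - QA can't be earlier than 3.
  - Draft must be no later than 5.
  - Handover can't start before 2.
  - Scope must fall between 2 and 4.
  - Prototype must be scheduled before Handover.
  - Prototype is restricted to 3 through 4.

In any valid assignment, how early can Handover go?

Handover is available from 2; precedence pushes Handover to at least 4.
Handover at 4 is achievable: Scope=2, Deploy=1, Handover=4, Prototype=3, Draft=2, QA=3.

4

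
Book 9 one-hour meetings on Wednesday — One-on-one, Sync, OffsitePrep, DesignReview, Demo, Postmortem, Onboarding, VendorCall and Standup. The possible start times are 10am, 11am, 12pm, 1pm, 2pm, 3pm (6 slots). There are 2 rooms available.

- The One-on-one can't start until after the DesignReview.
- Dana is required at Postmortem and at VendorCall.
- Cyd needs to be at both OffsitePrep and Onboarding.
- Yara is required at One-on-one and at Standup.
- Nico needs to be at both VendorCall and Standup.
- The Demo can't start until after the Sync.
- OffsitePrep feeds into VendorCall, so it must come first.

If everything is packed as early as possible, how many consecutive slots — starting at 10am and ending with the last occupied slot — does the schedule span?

The precedence chain requires at least 2 distinct slots.
With at most 2 per slot and 9 meetings, at least 5 slots are needed.
5 works (last occupied slot: 2pm): for example Postmortem in 1pm, OffsitePrep in 11am, Onboarding in 1pm, Standup in 2pm, VendorCall in 12pm, Sync in 10am, DesignReview in 10am, Demo in 12pm, One-on-one in 11am.

5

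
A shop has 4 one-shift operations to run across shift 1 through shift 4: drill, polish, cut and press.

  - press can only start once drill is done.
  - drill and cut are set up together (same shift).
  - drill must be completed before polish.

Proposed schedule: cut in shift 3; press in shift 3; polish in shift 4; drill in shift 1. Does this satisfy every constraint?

No — it violates: drill and cut are set up together (same shift)

press can only start once drill is done — holds.
drill and cut are set up together (same shift) — violated.
drill must be completed before polish — holds.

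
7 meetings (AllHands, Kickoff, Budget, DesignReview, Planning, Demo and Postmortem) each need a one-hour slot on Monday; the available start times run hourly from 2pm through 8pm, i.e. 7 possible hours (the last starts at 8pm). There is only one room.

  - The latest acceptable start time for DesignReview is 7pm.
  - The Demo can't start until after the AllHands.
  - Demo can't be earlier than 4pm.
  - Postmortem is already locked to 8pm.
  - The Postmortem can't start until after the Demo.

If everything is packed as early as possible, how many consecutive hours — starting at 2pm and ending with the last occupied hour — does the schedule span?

The precedence chain requires at least 3 distinct hours.
With at most 1 per hour and 7 meetings, at least 7 hours are needed.
Postmortem can't be placed before 8pm — that is hour 7 counting from 2pm — so the schedule must run through at least 7 hours.
7 works (last occupied hour: 8pm): for example AllHands -> 3pm, Demo -> 4pm, DesignReview -> 2pm, Kickoff -> 5pm, Postmortem -> 8pm, Planning -> 7pm, Budget -> 6pm.

7 hours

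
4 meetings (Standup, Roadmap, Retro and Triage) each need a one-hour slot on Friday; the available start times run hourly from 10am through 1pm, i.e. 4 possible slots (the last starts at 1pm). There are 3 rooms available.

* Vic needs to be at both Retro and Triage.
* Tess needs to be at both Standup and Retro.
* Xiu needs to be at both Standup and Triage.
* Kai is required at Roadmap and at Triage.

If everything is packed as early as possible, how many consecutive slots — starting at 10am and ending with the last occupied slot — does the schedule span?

3

With at most 3 per slot and 4 meetings, at least 2 slots are needed.
Could 2 slots be enough, i.e. nothing placed later than 11am? No: Standup, Retro and Triage must all be in different slots (Standup/Retro can't share; Standup/Triage can't share; Retro/Triage can't share), but only 2 slots are available: 3 meetings can't fit in 2 distinct slots.
So 2 slots is not enough.
3 works (last occupied slot: 12pm): for example Retro in 11am; Standup in 10am; Triage in 12pm; Roadmap in 10am.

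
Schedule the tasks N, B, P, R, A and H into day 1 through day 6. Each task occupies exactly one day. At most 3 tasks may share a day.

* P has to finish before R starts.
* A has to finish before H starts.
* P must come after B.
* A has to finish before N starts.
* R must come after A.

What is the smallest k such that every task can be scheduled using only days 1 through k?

The precedence chain requires at least 3 distinct days.
With at most 3 per day and 6 tasks, at least 2 days are needed.
3 works (last occupied day: day 3): for example P -> day 2; R -> day 3; A -> day 1; B -> day 1; H -> day 2; N -> day 2.

3 days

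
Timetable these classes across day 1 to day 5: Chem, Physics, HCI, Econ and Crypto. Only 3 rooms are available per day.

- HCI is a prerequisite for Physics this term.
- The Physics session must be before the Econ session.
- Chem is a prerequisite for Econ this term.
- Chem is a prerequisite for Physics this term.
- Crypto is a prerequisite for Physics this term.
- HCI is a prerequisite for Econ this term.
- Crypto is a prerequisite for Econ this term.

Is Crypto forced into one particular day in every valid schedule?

Crypto can be day 1 (e.g. Physics=day 2, HCI=day 1, Crypto=day 1, Chem=day 1, Econ=day 3) or day 2 (e.g. HCI=day 1, Physics=day 3, Econ=day 4, Chem=day 1, Crypto=day 2).

No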